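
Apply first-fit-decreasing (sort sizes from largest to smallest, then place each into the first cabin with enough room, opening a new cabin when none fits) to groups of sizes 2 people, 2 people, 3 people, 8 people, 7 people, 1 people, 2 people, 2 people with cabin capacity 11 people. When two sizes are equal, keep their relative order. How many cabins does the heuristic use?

3

Sorted descending: 8, 7, 3, 2, 2, 2, 2, 1.
  8 → cabin 1 (new)  [load 8/11]
  7 → cabin 2 (new)  [load 7/11]
  3 → cabin 1  [load 11/11]
  2 → cabin 2  [load 9/11]
  2 → cabin 2  [load 11/11]
  2 → cabin 3 (new)  [load 2/11]
  2 → cabin 3  [load 4/11]
  1 → cabin 3  [load 5/11]
3 cabins opened.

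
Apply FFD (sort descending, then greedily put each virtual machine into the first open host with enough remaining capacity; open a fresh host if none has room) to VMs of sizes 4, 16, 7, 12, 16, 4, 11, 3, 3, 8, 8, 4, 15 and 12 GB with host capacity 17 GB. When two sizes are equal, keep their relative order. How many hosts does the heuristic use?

Sorted descending: 16, 16, 15, 12, 12, 11, 8, 8, 7, 4, 4, 4, 3, 3.
  16 → host 1 (new)  [load 16/17]
  16 → host 2 (new)  [load 16/17]
  15 → host 3 (new)  [load 15/17]
  12 → host 4 (new)  [load 12/17]
  12 → host 5 (new)  [load 12/17]
  11 → host 6 (new)  [load 11/17]
  8 → host 7 (new)  [load 8/17]
  8 → host 7  [load 16/17]
  7 → host 8 (new)  [load 7/17]
  4 → host 4  [load 16/17]
  4 → host 5  [load 16/17]
  4 → host 6  [load 15/17]
  3 → host 8  [load 10/17]
  3 → host 8  [load 13/17]
8 hosts opened.

8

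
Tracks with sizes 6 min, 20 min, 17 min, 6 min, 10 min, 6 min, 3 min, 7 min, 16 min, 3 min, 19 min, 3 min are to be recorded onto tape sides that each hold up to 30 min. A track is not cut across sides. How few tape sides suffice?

4

Total = 20 + 19 + 17 + 16 + 10 + 7 + 6 + 6 + 6 + 3 + 3 + 3 = 116 min.
Lower bound: ⌈116/30⌉ = 4 tape sides.
A packing using 4 tape sides:
  side 1: 20 + 10 = 30
  side 2: 19 + 7 + 3 = 29
  side 3: 17 + 6 + 6 = 29
  side 4: 16 + 6 + 3 + 3 = 28
This matches the lower bound, so 4 is optimal.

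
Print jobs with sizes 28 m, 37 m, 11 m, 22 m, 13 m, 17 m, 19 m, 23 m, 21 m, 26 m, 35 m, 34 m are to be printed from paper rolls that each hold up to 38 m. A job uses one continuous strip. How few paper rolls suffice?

9

Total = 37 + 35 + 34 + 28 + 26 + 23 + 22 + 21 + 19 + 17 + 13 + 11 = 286 m.
Lower bound: ⌈286/38⌉ = 8 paper rolls.
A packing using 9 paper rolls:
  roll 1: 37 = 37
  roll 2: 35 = 35
  roll 3: 34 = 34
  roll 4: 28 = 28
  roll 5: 26 + 11 = 37
  roll 6: 23 + 13 = 36
  roll 7: 22 = 22
  roll 8: 21 + 17 = 38
  roll 9: 19 = 19
No arrangement into 8 paper rolls stays within capacity, so 9 is optimal.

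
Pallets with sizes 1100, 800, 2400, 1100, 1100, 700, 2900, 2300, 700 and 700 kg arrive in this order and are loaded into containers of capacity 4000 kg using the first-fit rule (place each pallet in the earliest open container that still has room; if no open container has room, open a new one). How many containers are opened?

  1100 → container 1 (new)  [load 1100/4000]
  800 → container 1  [load 1900/4000]
  2400 → container 2 (new)  [load 2400/4000]
  1100 → container 1  [load 3000/4000]
  1100 → container 2  [load 3500/4000]
  700 → container 1  [load 3700/4000]
  2900 → container 3 (new)  [load 2900/4000]
  2300 → container 4 (new)  [load 2300/4000]
  700 → container 3  [load 3600/4000]
  700 → container 4  [load 3000/4000]
4 containers opened.

4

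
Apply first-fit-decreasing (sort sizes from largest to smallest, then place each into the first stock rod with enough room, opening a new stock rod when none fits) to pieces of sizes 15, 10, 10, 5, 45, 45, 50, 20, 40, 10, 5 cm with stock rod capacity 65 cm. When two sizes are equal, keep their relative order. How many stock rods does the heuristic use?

Sorted descending: 50, 45, 45, 40, 20, 15, 10, 10, 10, 5, 5.
  50 → stock rod 1 (new)  [load 50/65]
  45 → stock rod 2 (new)  [load 45/65]
  45 → stock rod 3 (new)  [load 45/65]
  40 → stock rod 4 (new)  [load 40/65]
  20 → stock rod 2  [load 65/65]
  15 → stock rod 1  [load 65/65]
  10 → stock rod 3  [load 55/65]
  10 → stock rod 3  [load 65/65]
  10 → stock rod 4  [load 50/65]
  5 → stock rod 4  [load 55/65]
  5 → stock rod 4  [load 60/65]
4 stock rods opened.

4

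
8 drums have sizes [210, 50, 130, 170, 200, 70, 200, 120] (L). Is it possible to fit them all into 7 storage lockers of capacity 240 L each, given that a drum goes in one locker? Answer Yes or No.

Yes

A valid assignment using 6 storage lockers:
  locker 1: 210 = 210
  locker 2: 200 = 200
  locker 3: 200 = 200
  locker 4: 170 + 70 = 240
  locker 5: 130 + 50 = 180
  locker 6: 120 = 120
That uses only 6 ≤ 7, so 7 storage lockers are enough.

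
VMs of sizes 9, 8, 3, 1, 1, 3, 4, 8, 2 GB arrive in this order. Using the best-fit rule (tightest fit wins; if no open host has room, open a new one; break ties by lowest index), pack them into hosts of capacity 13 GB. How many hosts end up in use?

4

  9 → host 1 (new)  [load 9/13]
  8 → host 2 (new)  [load 8/13]
  3 → host 1  [load 12/13]
  1 → host 1  [load 13/13]
  1 → host 2  [load 9/13]
  3 → host 2  [load 12/13]
  4 → host 3 (new)  [load 4/13]
  8 → host 3  [load 12/13]
  2 → host 4 (new)  [load 2/13]
4 hosts opened.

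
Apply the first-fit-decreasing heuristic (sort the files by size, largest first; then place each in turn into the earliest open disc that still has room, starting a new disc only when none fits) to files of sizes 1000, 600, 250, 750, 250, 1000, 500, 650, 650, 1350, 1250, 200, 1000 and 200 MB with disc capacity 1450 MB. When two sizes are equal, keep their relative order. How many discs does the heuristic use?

Sorted descending: 1350, 1250, 1000, 1000, 1000, 750, 650, 650, 600, 500, 250, 250, 200, 200.
  1350 → disc 1 (new)  [load 1350/1450]
  1250 → disc 2 (new)  [load 1250/1450]
  1000 → disc 3 (new)  [load 1000/1450]
  1000 → disc 4 (new)  [load 1000/1450]
  1000 → disc 5 (new)  [load 1000/1450]
  750 → disc 6 (new)  [load 750/1450]
  650 → disc 6  [load 1400/1450]
  650 → disc 7 (new)  [load 650/1450]
  600 → disc 7  [load 1250/1450]
  500 → disc 8 (new)  [load 500/1450]
  250 → disc 3  [load 1250/1450]
  250 → disc 4  [load 1250/1450]
  200 → disc 2  [load 1450/1450]
  200 → disc 3  [load 1450/1450]
8 discs opened.

8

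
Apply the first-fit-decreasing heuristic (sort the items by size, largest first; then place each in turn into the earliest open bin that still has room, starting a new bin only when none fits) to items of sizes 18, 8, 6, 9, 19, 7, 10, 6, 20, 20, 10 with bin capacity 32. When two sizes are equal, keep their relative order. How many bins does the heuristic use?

Sorted descending: 20, 20, 19, 18, 10, 10, 9, 8, 7, 6, 6.
  20 → bin 1 (new)  [load 20/32]
  20 → bin 2 (new)  [load 20/32]
  19 → bin 3 (new)  [load 19/32]
  18 → bin 4 (new)  [load 18/32]
  10 → bin 1  [load 30/32]
  10 → bin 2  [load 30/32]
  9 → bin 3  [load 28/32]
  8 → bin 4  [load 26/32]
  7 → bin 5 (new)  [load 7/32]
  6 → bin 4  [load 32/32]
  6 → bin 5  [load 13/32]
5 bins opened.

5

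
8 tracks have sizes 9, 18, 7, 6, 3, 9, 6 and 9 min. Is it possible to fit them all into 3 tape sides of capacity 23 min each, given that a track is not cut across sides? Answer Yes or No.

No

Total = 67 min; ⌈67/23⌉ = 3.
The bound of 3 does not rule out 3, but exhaustive search shows no assignment into 3 tape sides of capacity 23 min exists — the minimum is 4.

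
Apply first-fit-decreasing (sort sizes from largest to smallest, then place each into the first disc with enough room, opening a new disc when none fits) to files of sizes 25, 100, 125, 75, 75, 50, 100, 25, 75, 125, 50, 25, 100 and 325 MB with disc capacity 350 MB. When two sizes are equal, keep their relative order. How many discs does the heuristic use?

Sorted descending: 325, 125, 125, 100, 100, 100, 75, 75, 75, 50, 50, 25, 25, 25.
  325 → disc 1 (new)  [load 325/350]
  125 → disc 2 (new)  [load 125/350]
  125 → disc 2  [load 250/350]
  100 → disc 2  [load 350/350]
  100 → disc 3 (new)  [load 100/350]
  100 → disc 3  [load 200/350]
  75 → disc 3  [load 275/350]
  75 → disc 3  [load 350/350]
  75 → disc 4 (new)  [load 75/350]
  50 → disc 4  [load 125/350]
  50 → disc 4  [load 175/350]
  25 → disc 1  [load 350/350]
  25 → disc 4  [load 200/350]
  25 → disc 4  [load 225/350]
4 discs opened.

4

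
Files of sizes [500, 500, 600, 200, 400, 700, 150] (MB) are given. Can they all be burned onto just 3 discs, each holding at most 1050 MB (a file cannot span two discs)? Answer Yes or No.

A valid assignment using 3 discs:
  disc 1: 700 + 200 + 150 = 1050
  disc 2: 600 + 400 = 1000
  disc 3: 500 + 500 = 1000
Every load is within 1050 MB, so 3 discs suffice.

Yes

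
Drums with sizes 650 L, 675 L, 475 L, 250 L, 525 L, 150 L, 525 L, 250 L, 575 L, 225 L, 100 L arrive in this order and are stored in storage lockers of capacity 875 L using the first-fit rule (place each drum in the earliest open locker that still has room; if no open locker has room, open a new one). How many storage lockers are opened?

6

  650 → locker 1 (new)  [load 650/875]
  675 → locker 2 (new)  [load 675/875]
  475 → locker 3 (new)  [load 475/875]
  250 → locker 3  [load 725/875]
  525 → locker 4 (new)  [load 525/875]
  150 → locker 1  [load 800/875]
  525 → locker 5 (new)  [load 525/875]
  250 → locker 4  [load 775/875]
  575 → locker 6 (new)  [load 575/875]
  225 → locker 5  [load 750/875]
  100 → locker 2  [load 775/875]
6 storage lockers opened.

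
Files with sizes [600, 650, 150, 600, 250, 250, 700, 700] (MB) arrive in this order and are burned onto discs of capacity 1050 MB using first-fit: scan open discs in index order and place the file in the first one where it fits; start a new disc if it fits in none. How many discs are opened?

5

  600 → disc 1 (new)  [load 600/1050]
  650 → disc 2 (new)  [load 650/1050]
  150 → disc 1  [load 750/1050]
  600 → disc 3 (new)  [load 600/1050]
  250 → disc 1  [load 1000/1050]
  250 → disc 2  [load 900/1050]
  700 → disc 4 (new)  [load 700/1050]
  700 → disc 5 (new)  [load 700/1050]
5 discs opened.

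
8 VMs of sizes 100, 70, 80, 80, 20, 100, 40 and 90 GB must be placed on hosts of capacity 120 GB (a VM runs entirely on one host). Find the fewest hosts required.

6

Total = 100 + 100 + 90 + 80 + 80 + 70 + 40 + 20 = 580 GB.
Lower bound: ⌈580/120⌉ = 5 hosts.
Also, 6 VMs each exceed 60 GB, and no two of those can share a host, so at least 6 hosts are needed.
A packing using 6 hosts:
  host 1: 100 + 20 = 120
  host 2: 100 = 100
  host 3: 90 = 90
  host 4: 80 + 40 = 120
  host 5: 80 = 80
  host 6: 70 = 70
This matches the lower bound, so 6 is optimal.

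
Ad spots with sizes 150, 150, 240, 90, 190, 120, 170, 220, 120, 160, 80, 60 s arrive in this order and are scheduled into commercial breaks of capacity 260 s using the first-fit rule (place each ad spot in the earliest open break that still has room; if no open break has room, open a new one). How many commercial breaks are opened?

  150 → break 1 (new)  [load 150/260]
  150 → break 2 (new)  [load 150/260]
  240 → break 3 (new)  [load 240/260]
  90 → break 1  [load 240/260]
  190 → break 4 (new)  [load 190/260]
  120 → break 5 (new)  [load 120/260]
  170 → break 6 (new)  [load 170/260]
  220 → break 7 (new)  [load 220/260]
  120 → break 5  [load 240/260]
  160 → break 8 (new)  [load 160/260]
  80 → break 2  [load 230/260]
  60 → break 4  [load 250/260]
8 commercial breaks opened.

8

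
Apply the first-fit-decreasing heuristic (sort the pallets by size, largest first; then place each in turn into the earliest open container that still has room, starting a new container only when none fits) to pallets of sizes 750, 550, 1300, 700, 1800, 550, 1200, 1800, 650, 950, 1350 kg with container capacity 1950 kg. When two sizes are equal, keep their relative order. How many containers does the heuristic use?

Sorted descending: 1800, 1800, 1350, 1300, 1200, 950, 750, 700, 650, 550, 550.
  1800 → container 1 (new)  [load 1800/1950]
  1800 → container 2 (new)  [load 1800/1950]
  1350 → container 3 (new)  [load 1350/1950]
  1300 → container 4 (new)  [load 1300/1950]
  1200 → container 5 (new)  [load 1200/1950]
  950 → container 6 (new)  [load 950/1950]
  750 → container 5  [load 1950/1950]
  700 → container 6  [load 1650/1950]
  650 → container 4  [load 1950/1950]
  550 → container 3  [load 1900/1950]
  550 → container 7 (new)  [load 550/1950]
7 containers opened.

7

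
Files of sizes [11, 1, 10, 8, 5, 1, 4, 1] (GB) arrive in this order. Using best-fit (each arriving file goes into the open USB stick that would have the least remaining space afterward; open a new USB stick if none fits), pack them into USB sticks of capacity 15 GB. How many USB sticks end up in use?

3

  11 → USB stick 1 (new)  [load 11/15]
  1 → USB stick 1  [load 12/15]
  10 → USB stick 2 (new)  [load 10/15]
  8 → USB stick 3 (new)  [load 8/15]
  5 → USB stick 2  [load 15/15]
  1 → USB stick 1  [load 13/15]
  4 → USB stick 3  [load 12/15]
  1 → USB stick 1  [load 14/15]
3 USB sticks opened.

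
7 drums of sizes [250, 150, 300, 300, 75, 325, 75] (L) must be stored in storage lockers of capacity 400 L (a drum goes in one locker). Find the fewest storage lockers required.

4

Total = 325 + 300 + 300 + 250 + 150 + 75 + 75 = 1475 L.
Lower bound: ⌈1475/400⌉ = 4 storage lockers.
A packing using 4 storage lockers:
  locker 1: 325 + 75 = 400
  locker 2: 300 + 75 = 375
  locker 3: 300 = 300
  locker 4: 250 + 150 = 400
This matches the lower bound, so 4 is optimal.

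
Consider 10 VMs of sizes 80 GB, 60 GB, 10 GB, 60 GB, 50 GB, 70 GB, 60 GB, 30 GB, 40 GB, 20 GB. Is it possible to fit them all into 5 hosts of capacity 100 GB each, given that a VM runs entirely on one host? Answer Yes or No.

No

Total = 480 GB; ⌈480/100⌉ = 5.
The bound of 5 does not rule out 5, but exhaustive search shows no assignment into 5 hosts of capacity 100 GB exists — the minimum is 6.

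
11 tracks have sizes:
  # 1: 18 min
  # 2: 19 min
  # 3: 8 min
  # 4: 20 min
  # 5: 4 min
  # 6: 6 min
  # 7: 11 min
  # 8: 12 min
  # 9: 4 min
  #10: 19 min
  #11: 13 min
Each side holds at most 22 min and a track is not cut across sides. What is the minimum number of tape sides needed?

Total = 20 + 19 + 19 + 18 + 13 + 12 + 11 + 8 + 6 + 4 + 4 = 134 min.
Lower bound: ⌈134/22⌉ = 7 tape sides.
A packing using 7 tape sides:
  side 1: 20 = 20
  side 2: 19 = 19
  side 3: 19 = 19
  side 4: 18 + 4 = 22
  side 5: 13 + 8 = 21
  side 6: 12 + 6 + 4 = 22
  side 7: 11 = 11
This matches the lower bound, so 7 is optimal.

7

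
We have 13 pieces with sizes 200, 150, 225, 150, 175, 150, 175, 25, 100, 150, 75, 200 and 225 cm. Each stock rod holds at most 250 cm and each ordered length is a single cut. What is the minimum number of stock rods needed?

10

Total = 225 + 225 + 200 + 200 + 175 + 175 + 150 + 150 + 150 + 150 + 100 + 75 + 25 = 2000 cm.
Lower bound: ⌈2000/250⌉ = 8 stock rods.
Also, 10 pieces each exceed 125 cm, and no two of those can share a stock rod, so at least 10 stock rods are needed.
A packing using 10 stock rods:
  stock rod 1: 225 + 25 = 250
  stock rod 2: 225 = 225
  stock rod 3: 200 = 200
  stock rod 4: 200 = 200
  stock rod 5: 175 + 75 = 250
  stock rod 6: 175 = 175
  stock rod 7: 150 + 100 = 250
  stock rod 8: 150 = 150
  stock rod 9: 150 = 150
  stock rod 10: 150 = 150
This matches the lower bound, so 10 is optimal.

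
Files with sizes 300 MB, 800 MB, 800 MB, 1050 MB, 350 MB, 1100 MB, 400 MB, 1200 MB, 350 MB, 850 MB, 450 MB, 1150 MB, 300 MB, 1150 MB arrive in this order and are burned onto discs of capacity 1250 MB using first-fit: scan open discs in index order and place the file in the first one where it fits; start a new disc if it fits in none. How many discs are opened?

  300 → disc 1 (new)  [load 300/1250]
  800 → disc 1  [load 1100/1250]
  800 → disc 2 (new)  [load 800/1250]
  1050 → disc 3 (new)  [load 1050/1250]
  350 → disc 2  [load 1150/1250]
  1100 → disc 4 (new)  [load 1100/1250]
  400 → disc 5 (new)  [load 400/1250]
  1200 → disc 6 (new)  [load 1200/1250]
  350 → disc 5  [load 750/1250]
  850 → disc 7 (new)  [load 850/1250]
  450 → disc 5  [load 1200/1250]
  1150 → disc 8 (new)  [load 1150/1250]
  300 → disc 7  [load 1150/1250]
  1150 → disc 9 (new)  [load 1150/1250]
9 discs opened.

9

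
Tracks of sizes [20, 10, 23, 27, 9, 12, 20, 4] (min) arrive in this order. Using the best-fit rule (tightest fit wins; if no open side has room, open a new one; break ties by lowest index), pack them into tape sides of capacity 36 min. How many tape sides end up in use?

  20 → side 1 (new)  [load 20/36]
  10 → side 1  [load 30/36]
  23 → side 2 (new)  [load 23/36]
  27 → side 3 (new)  [load 27/36]
  9 → side 3  [load 36/36]
  12 → side 2  [load 35/36]
  20 → side 4 (new)  [load 20/36]
  4 → side 1  [load 34/36]
4 tape sides opened.

4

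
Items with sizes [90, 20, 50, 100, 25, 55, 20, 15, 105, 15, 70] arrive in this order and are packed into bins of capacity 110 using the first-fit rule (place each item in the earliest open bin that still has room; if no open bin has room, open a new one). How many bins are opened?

6

  90 → bin 1 (new)  [load 90/110]
  20 → bin 1  [load 110/110]
  50 → bin 2 (new)  [load 50/110]
  100 → bin 3 (new)  [load 100/110]
  25 → bin 2  [load 75/110]
  55 → bin 4 (new)  [load 55/110]
  20 → bin 2  [load 95/110]
  15 → bin 2  [load 110/110]
  105 → bin 5 (new)  [load 105/110]
  15 → bin 4  [load 70/110]
  70 → bin 6 (new)  [load 70/110]
6 bins opened.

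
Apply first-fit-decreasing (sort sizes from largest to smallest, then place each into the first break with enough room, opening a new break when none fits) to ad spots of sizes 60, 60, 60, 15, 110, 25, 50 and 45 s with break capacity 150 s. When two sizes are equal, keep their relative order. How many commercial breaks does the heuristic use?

Sorted descending: 110, 60, 60, 60, 50, 45, 25, 15.
  110 → break 1 (new)  [load 110/150]
  60 → break 2 (new)  [load 60/150]
  60 → break 2  [load 120/150]
  60 → break 3 (new)  [load 60/150]
  50 → break 3  [load 110/150]
  45 → break 4 (new)  [load 45/150]
  25 → break 1  [load 135/150]
  15 → break 1  [load 150/150]
4 commercial breaks opened.

4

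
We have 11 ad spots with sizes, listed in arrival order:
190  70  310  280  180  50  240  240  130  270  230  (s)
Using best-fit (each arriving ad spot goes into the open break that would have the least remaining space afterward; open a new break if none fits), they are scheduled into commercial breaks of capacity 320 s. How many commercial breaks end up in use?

  190 → break 1 (new)  [load 190/320]
  70 → break 1  [load 260/320]
  310 → break 2 (new)  [load 310/320]
  280 → break 3 (new)  [load 280/320]
  180 → break 4 (new)  [load 180/320]
  50 → break 1  [load 310/320]
  240 → break 5 (new)  [load 240/320]
  240 → break 6 (new)  [load 240/320]
  130 → break 4  [load 310/320]
  270 → break 7 (new)  [load 270/320]
  230 → break 8 (new)  [load 230/320]
8 commercial breaks opened.

8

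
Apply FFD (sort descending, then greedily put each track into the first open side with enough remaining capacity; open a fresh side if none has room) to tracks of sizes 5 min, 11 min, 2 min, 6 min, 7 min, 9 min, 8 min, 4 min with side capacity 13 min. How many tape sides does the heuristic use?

Sorted descending: 11, 9, 8, 7, 6, 5, 4, 2.
  11 → side 1 (new)  [load 11/13]
  9 → side 2 (new)  [load 9/13]
  8 → side 3 (new)  [load 8/13]
  7 → side 4 (new)  [load 7/13]
  6 → side 4  [load 13/13]
  5 → side 3  [load 13/13]
  4 → side 2  [load 13/13]
  2 → side 1  [load 13/13]
4 tape sides opened.

4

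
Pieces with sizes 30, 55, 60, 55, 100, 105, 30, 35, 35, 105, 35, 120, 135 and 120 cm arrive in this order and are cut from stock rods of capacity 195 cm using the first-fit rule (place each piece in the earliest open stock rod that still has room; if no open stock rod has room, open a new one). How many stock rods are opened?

  30 → stock rod 1 (new)  [load 30/195]
  55 → stock rod 1  [load 85/195]
  60 → stock rod 1  [load 145/195]
  55 → stock rod 2 (new)  [load 55/195]
  100 → stock rod 2  [load 155/195]
  105 → stock rod 3 (new)  [load 105/195]
  30 → stock rod 1  [load 175/195]
  35 → stock rod 2  [load 190/195]
  35 → stock rod 3  [load 140/195]
  105 → stock rod 4 (new)  [load 105/195]
  35 → stock rod 3  [load 175/195]
  120 → stock rod 5 (new)  [load 120/195]
  135 → stock rod 6 (new)  [load 135/195]
  120 → stock rod 7 (new)  [load 120/195]
7 stock rods opened.

7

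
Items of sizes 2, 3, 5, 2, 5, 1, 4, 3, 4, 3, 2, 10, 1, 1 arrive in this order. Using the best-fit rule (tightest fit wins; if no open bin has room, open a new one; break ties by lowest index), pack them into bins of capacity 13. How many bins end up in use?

  2 → bin 1 (new)  [load 2/13]
  3 → bin 1  [load 5/13]
  5 → bin 1  [load 10/13]
  2 → bin 1  [load 12/13]
  5 → bin 2 (new)  [load 5/13]
  1 → bin 1  [load 13/13]
  4 → bin 2  [load 9/13]
  3 → bin 2  [load 12/13]
  4 → bin 3 (new)  [load 4/13]
  3 → bin 3  [load 7/13]
  2 → bin 3  [load 9/13]
  10 → bin 4 (new)  [load 10/13]
  1 → bin 2  [load 13/13]
  1 → bin 4  [load 11/13]
4 bins opened.

4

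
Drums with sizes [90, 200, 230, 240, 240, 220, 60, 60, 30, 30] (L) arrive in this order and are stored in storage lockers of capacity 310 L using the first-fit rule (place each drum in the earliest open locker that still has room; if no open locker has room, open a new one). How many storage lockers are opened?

5

  90 → locker 1 (new)  [load 90/310]
  200 → locker 1  [load 290/310]
  230 → locker 2 (new)  [load 230/310]
  240 → locker 3 (new)  [load 240/310]
  240 → locker 4 (new)  [load 240/310]
  220 → locker 5 (new)  [load 220/310]
  60 → locker 2  [load 290/310]
  60 → locker 3  [load 300/310]
  30 → locker 4  [load 270/310]
  30 → locker 4  [load 300/310]
5 storage lockers opened.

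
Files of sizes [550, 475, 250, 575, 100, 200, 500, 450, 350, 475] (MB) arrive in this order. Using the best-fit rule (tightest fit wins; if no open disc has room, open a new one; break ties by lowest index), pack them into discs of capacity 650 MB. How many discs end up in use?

8

  550 → disc 1 (new)  [load 550/650]
  475 → disc 2 (new)  [load 475/650]
  250 → disc 3 (new)  [load 250/650]
  575 → disc 4 (new)  [load 575/650]
  100 → disc 1  [load 650/650]
  200 → disc 3  [load 450/650]
  500 → disc 5 (new)  [load 500/650]
  450 → disc 6 (new)  [load 450/650]
  350 → disc 7 (new)  [load 350/650]
  475 → disc 8 (new)  [load 475/650]
8 discs opened.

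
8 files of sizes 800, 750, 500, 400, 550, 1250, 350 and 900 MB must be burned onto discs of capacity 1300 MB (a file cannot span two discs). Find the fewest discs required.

Total = 1250 + 900 + 800 + 750 + 550 + 500 + 400 + 350 = 5500 MB.
Lower bound: ⌈5500/1300⌉ = 5 discs.
A packing using 5 discs:
  disc 1: 1250 = 1250
  disc 2: 900 + 400 = 1300
  disc 3: 800 + 500 = 1300
  disc 4: 750 + 550 = 1300
  disc 5: 350 = 350
This matches the lower bound, so 5 is optimal.

5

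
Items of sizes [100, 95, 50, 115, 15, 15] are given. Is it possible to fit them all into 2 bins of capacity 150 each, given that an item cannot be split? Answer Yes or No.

No

Total = 390; ⌈390/150⌉ = 3.
At least 3 bins are required, but only 2 are allowed.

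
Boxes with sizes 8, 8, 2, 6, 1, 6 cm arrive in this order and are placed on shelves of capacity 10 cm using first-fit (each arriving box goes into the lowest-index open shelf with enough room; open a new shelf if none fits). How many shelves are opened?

  8 → shelf 1 (new)  [load 8/10]
  8 → shelf 2 (new)  [load 8/10]
  2 → shelf 1  [load 10/10]
  6 → shelf 3 (new)  [load 6/10]
  1 → shelf 2  [load 9/10]
  6 → shelf 4 (new)  [load 6/10]
4 shelves opened.

4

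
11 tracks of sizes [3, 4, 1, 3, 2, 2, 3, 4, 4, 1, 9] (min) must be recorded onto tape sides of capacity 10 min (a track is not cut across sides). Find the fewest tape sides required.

4

Total = 9 + 4 + 4 + 4 + 3 + 3 + 3 + 2 + 2 + 1 + 1 = 36 min.
Lower bound: ⌈36/10⌉ = 4 tape sides.
A packing using 4 tape sides:
  side 1: 9 + 1 = 10
  side 2: 4 + 4 + 2 = 10
  side 3: 4 + 3 + 3 = 10
  side 4: 3 + 2 + 1 = 6
This matches the lower bound, so 4 is optimal.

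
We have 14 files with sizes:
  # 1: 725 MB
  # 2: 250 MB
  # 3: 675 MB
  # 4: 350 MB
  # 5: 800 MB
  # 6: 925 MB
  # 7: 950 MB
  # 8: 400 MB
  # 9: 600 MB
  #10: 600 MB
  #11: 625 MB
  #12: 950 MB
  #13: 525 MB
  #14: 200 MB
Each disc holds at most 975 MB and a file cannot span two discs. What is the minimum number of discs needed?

10

Total = 950 + 950 + 925 + 800 + 725 + 675 + 625 + 600 + 600 + 525 + 400 + 350 + 250 + 200 = 8575 MB.
Lower bound: ⌈8575/975⌉ = 9 discs.
Also, 10 files each exceed 975/2 MB, and no two of those can share a disc, so at least 10 discs are needed.
A packing using 10 discs:
  disc 1: 950 = 950
  disc 2: 950 = 950
  disc 3: 925 = 925
  disc 4: 800 = 800
  disc 5: 725 + 250 = 975
  disc 6: 675 + 200 = 875
  disc 7: 625 + 350 = 975
  disc 8: 600 = 600
  disc 9: 600 = 600
  disc 10: 525 + 400 = 925
This matches the lower bound, so 10 is optimal.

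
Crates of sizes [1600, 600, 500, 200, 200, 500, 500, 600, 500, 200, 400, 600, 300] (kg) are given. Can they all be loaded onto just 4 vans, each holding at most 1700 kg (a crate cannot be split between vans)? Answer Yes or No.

Yes

A valid assignment using 4 vans:
  van 1: 1600 = 1600
  van 2: 600 + 600 + 500 = 1700
  van 3: 600 + 500 + 400 + 200 = 1700
  van 4: 500 + 500 + 300 + 200 + 200 = 1700
Every load is within 1700 kg, so 4 vans suffice.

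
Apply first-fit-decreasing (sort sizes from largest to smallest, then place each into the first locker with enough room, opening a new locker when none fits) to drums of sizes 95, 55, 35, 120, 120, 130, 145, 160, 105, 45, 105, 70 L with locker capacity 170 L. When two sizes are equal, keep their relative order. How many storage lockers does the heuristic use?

8

Sorted descending: 160, 145, 130, 120, 120, 105, 105, 95, 70, 55, 45, 35.
  160 → locker 1 (new)  [load 160/170]
  145 → locker 2 (new)  [load 145/170]
  130 → locker 3 (new)  [load 130/170]
  120 → locker 4 (new)  [load 120/170]
  120 → locker 5 (new)  [load 120/170]
  105 → locker 6 (new)  [load 105/170]
  105 → locker 7 (new)  [load 105/170]
  95 → locker 8 (new)  [load 95/170]
  70 → locker 8  [load 165/170]
  55 → locker 6  [load 160/170]
  45 → locker 4  [load 165/170]
  35 → locker 3  [load 165/170]
8 storage lockers opened.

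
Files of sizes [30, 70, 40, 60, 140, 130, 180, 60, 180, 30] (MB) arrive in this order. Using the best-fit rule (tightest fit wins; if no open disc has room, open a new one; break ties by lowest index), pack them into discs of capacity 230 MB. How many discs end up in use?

  30 → disc 1 (new)  [load 30/230]
  70 → disc 1  [load 100/230]
  40 → disc 1  [load 140/230]
  60 → disc 1  [load 200/230]
  140 → disc 2 (new)  [load 140/230]
  130 → disc 3 (new)  [load 130/230]
  180 → disc 4 (new)  [load 180/230]
  60 → disc 2  [load 200/230]
  180 → disc 5 (new)  [load 180/230]
  30 → disc 1  [load 230/230]
5 discs opened.

5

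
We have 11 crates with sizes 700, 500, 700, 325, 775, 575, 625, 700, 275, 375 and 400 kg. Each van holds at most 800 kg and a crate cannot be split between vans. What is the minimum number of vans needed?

Total = 775 + 700 + 700 + 700 + 625 + 575 + 500 + 400 + 375 + 325 + 275 = 5950 kg.
Lower bound: ⌈5950/800⌉ = 8 vans.
A packing using 9 vans:
  van 1: 775 = 775
  van 2: 700 = 700
  van 3: 700 = 700
  van 4: 700 = 700
  van 5: 625 = 625
  van 6: 575 = 575
  van 7: 500 + 275 = 775
  van 8: 400 + 375 = 775
  van 9: 325 = 325
No arrangement into 8 vans stays within capacity, so 9 is optimal.

9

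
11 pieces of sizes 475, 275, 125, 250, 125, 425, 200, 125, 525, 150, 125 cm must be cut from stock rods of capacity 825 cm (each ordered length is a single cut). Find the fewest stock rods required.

4

Total = 525 + 475 + 425 + 275 + 250 + 200 + 150 + 125 + 125 + 125 + 125 = 2800 cm.
Lower bound: ⌈2800/825⌉ = 4 stock rods.
A packing using 4 stock rods:
  stock rod 1: 525 + 275 = 800
  stock rod 2: 475 + 250 = 725
  stock rod 3: 425 + 200 + 150 = 775
  stock rod 4: 125 + 125 + 125 + 125 = 500
This matches the lower bound, so 4 is optimal.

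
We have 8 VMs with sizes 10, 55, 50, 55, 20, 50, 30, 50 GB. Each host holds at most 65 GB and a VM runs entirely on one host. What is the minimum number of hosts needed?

6

Total = 55 + 55 + 50 + 50 + 50 + 30 + 20 + 10 = 320 GB.
Lower bound: ⌈320/65⌉ = 5 hosts.
A packing using 6 hosts:
  host 1: 55 + 10 = 65
  host 2: 55 = 55
  host 3: 50 = 50
  host 4: 50 = 50
  host 5: 50 = 50
  host 6: 30 + 20 = 50
No arrangement into 5 hosts stays within capacity, so 6 is optimal.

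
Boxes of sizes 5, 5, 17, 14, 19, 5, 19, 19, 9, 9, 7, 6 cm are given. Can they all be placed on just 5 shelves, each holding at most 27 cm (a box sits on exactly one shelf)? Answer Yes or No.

No

Total = 134 cm; ⌈134/27⌉ = 5.
The bound of 5 does not rule out 5, but exhaustive search shows no assignment into 5 shelves of capacity 27 cm exists — the minimum is 6.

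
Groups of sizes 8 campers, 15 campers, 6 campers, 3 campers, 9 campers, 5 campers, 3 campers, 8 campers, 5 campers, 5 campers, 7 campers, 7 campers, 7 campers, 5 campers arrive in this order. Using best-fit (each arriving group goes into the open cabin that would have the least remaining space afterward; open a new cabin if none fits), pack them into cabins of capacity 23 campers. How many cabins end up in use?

5

  8 → cabin 1 (new)  [load 8/23]
  15 → cabin 1  [load 23/23]
  6 → cabin 2 (new)  [load 6/23]
  3 → cabin 2  [load 9/23]
  9 → cabin 2  [load 18/23]
  5 → cabin 2  [load 23/23]
  3 → cabin 3 (new)  [load 3/23]
  8 → cabin 3  [load 11/23]
  5 → cabin 3  [load 16/23]
  5 → cabin 3  [load 21/23]
  7 → cabin 4 (new)  [load 7/23]
  7 → cabin 4  [load 14/23]
  7 → cabin 4  [load 21/23]
  5 → cabin 5 (new)  [load 5/23]
5 cabins opened.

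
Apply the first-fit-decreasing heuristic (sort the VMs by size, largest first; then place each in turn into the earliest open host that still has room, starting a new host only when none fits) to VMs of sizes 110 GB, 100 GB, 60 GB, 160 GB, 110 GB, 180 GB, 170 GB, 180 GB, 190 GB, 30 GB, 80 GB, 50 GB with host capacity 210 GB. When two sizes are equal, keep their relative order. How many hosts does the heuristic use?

Sorted descending: 190, 180, 180, 170, 160, 110, 110, 100, 80, 60, 50, 30.
  190 → host 1 (new)  [load 190/210]
  180 → host 2 (new)  [load 180/210]
  180 → host 3 (new)  [load 180/210]
  170 → host 4 (new)  [load 170/210]
  160 → host 5 (new)  [load 160/210]
  110 → host 6 (new)  [load 110/210]
  110 → host 7 (new)  [load 110/210]
  100 → host 6  [load 210/210]
  80 → host 7  [load 190/210]
  60 → host 8 (new)  [load 60/210]
  50 → host 5  [load 210/210]
  30 → host 2  [load 210/210]
8 hosts opened.

8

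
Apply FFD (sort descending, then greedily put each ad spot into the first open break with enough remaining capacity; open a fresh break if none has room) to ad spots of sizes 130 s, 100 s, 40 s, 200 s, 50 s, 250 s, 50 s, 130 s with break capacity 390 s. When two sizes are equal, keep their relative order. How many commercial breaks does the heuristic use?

Sorted descending: 250, 200, 130, 130, 100, 50, 50, 40.
  250 → break 1 (new)  [load 250/390]
  200 → break 2 (new)  [load 200/390]
  130 → break 1  [load 380/390]
  130 → break 2  [load 330/390]
  100 → break 3 (new)  [load 100/390]
  50 → break 2  [load 380/390]
  50 → break 3  [load 150/390]
  40 → break 3  [load 190/390]
3 commercial breaks opened.

3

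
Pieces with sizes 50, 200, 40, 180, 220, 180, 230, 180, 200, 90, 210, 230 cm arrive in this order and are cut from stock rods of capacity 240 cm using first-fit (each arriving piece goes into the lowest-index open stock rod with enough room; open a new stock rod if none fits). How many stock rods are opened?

10

  50 → stock rod 1 (new)  [load 50/240]
  200 → stock rod 2 (new)  [load 200/240]
  40 → stock rod 1  [load 90/240]
  180 → stock rod 3 (new)  [load 180/240]
  220 → stock rod 4 (new)  [load 220/240]
  180 → stock rod 5 (new)  [load 180/240]
  230 → stock rod 6 (new)  [load 230/240]
  180 → stock rod 7 (new)  [load 180/240]
  200 → stock rod 8 (new)  [load 200/240]
  90 → stock rod 1  [load 180/240]
  210 → stock rod 9 (new)  [load 210/240]
  230 → stock rod 10 (new)  [load 230/240]
10 stock rods opened.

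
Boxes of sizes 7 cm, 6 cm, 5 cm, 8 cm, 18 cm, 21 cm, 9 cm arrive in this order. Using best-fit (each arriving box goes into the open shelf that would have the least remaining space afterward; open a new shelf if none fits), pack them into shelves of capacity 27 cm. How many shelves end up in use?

  7 → shelf 1 (new)  [load 7/27]
  6 → shelf 1  [load 13/27]
  5 → shelf 1  [load 18/27]
  8 → shelf 1  [load 26/27]
  18 → shelf 2 (new)  [load 18/27]
  21 → shelf 3 (new)  [load 21/27]
  9 → shelf 2  [load 27/27]
3 shelves opened.

3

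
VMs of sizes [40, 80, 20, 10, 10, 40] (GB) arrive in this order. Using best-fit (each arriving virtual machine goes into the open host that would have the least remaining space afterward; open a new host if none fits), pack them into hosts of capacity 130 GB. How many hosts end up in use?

  40 → host 1 (new)  [load 40/130]
  80 → host 1  [load 120/130]
  20 → host 2 (new)  [load 20/130]
  10 → host 1  [load 130/130]
  10 → host 2  [load 30/130]
  40 → host 2  [load 70/130]
2 hosts opened.

2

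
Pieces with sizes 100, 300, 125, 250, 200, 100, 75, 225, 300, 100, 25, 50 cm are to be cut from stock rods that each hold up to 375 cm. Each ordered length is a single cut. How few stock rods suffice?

6

Total = 300 + 300 + 250 + 225 + 200 + 125 + 100 + 100 + 100 + 75 + 50 + 25 = 1850 cm.
Lower bound: ⌈1850/375⌉ = 5 stock rods.
A packing using 6 stock rods:
  stock rod 1: 300 + 75 = 375
  stock rod 2: 300 + 50 + 25 = 375
  stock rod 3: 250 + 125 = 375
  stock rod 4: 225 + 100 = 325
  stock rod 5: 200 + 100 = 300
  stock rod 6: 100 = 100
No arrangement into 5 stock rods stays within capacity, so 6 is optimal.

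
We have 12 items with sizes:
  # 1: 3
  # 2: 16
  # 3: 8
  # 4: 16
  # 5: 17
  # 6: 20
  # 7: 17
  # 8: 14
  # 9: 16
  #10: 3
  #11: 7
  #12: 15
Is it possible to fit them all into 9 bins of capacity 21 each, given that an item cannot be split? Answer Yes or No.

Yes

A valid assignment using 9 bins:
  bin 1: 20 = 20
  bin 2: 17 + 3 = 20
  bin 3: 17 + 3 = 20
  bin 4: 16 = 16
  bin 5: 16 = 16
  bin 6: 16 = 16
  bin 7: 15 = 15
  bin 8: 14 + 7 = 21
  bin 9: 8 = 8
Every load is within 21, so 9 bins suffice.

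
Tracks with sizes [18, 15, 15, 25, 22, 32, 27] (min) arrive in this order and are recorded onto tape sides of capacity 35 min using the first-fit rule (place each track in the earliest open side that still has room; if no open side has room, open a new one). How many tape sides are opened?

6

  18 → side 1 (new)  [load 18/35]
  15 → side 1  [load 33/35]
  15 → side 2 (new)  [load 15/35]
  25 → side 3 (new)  [load 25/35]
  22 → side 4 (new)  [load 22/35]
  32 → side 5 (new)  [load 32/35]
  27 → side 6 (new)  [load 27/35]
6 tape sides opened.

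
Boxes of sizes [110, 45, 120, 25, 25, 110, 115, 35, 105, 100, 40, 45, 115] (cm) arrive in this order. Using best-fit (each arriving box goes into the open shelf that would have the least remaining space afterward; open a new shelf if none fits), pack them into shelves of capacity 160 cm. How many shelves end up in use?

  110 → shelf 1 (new)  [load 110/160]
  45 → shelf 1  [load 155/160]
  120 → shelf 2 (new)  [load 120/160]
  25 → shelf 2  [load 145/160]
  25 → shelf 3 (new)  [load 25/160]
  110 → shelf 3  [load 135/160]
  115 → shelf 4 (new)  [load 115/160]
  35 → shelf 4  [load 150/160]
  105 → shelf 5 (new)  [load 105/160]
  100 → shelf 6 (new)  [load 100/160]
  40 → shelf 5  [load 145/160]
  45 → shelf 6  [load 145/160]
  115 → shelf 7 (new)  [load 115/160]
7 shelves opened.

7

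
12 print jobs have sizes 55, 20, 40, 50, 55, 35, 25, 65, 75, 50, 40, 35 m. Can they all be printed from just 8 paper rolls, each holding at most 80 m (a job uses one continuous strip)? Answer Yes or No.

Yes

A valid assignment using 8 paper rolls:
  roll 1: 75 = 75
  roll 2: 65 = 65
  roll 3: 55 + 25 = 80
  roll 4: 55 + 20 = 75
  roll 5: 50 = 50
  roll 6: 50 = 50
  roll 7: 40 + 40 = 80
  roll 8: 35 + 35 = 70
Every load is within 80 m, so 8 paper rolls suffice.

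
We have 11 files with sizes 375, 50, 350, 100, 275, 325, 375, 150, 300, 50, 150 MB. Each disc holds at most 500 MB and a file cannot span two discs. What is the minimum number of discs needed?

Total = 375 + 375 + 350 + 325 + 300 + 275 + 150 + 150 + 100 + 50 + 50 = 2500 MB.
Lower bound: ⌈2500/500⌉ = 5 discs.
Also, 6 files each exceed 250 MB, and no two of those can share a disc, so at least 6 discs are needed.
A packing using 6 discs:
  disc 1: 375 + 100 = 475
  disc 2: 375 + 50 + 50 = 475
  disc 3: 350 + 150 = 500
  disc 4: 325 + 150 = 475
  disc 5: 300 = 300
  disc 6: 275 = 275
This matches the lower bound, so 6 is optimal.

6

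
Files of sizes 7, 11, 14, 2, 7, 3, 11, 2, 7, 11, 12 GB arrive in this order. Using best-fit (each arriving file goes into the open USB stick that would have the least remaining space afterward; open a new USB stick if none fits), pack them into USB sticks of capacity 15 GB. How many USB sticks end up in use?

7

  7 → USB stick 1 (new)  [load 7/15]
  11 → USB stick 2 (new)  [load 11/15]
  14 → USB stick 3 (new)  [load 14/15]
  2 → USB stick 2  [load 13/15]
  7 → USB stick 1  [load 14/15]
  3 → USB stick 4 (new)  [load 3/15]
  11 → USB stick 4  [load 14/15]
  2 → USB stick 2  [load 15/15]
  7 → USB stick 5 (new)  [load 7/15]
  11 → USB stick 6 (new)  [load 11/15]
  12 → USB stick 7 (new)  [load 12/15]
7 USB sticks opened.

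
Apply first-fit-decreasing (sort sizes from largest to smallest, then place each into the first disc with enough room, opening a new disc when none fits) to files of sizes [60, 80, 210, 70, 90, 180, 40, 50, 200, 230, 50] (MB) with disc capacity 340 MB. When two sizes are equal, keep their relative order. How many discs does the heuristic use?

4

Sorted descending: 230, 210, 200, 180, 90, 80, 70, 60, 50, 50, 40.
  230 → disc 1 (new)  [load 230/340]
  210 → disc 2 (new)  [load 210/340]
  200 → disc 3 (new)  [load 200/340]
  180 → disc 4 (new)  [load 180/340]
  90 → disc 1  [load 320/340]
  80 → disc 2  [load 290/340]
  70 → disc 3  [load 270/340]
  60 → disc 3  [load 330/340]
  50 → disc 2  [load 340/340]
  50 → disc 4  [load 230/340]
  40 → disc 4  [load 270/340]
4 discs opened.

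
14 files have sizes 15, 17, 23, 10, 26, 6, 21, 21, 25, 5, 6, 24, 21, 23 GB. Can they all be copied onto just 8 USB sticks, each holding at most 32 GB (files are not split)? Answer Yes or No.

Total = 243 GB; ⌈243/32⌉ = 8.
9 files each exceed half the capacity and cannot share a USB stick, forcing at least 9 USB sticks.
At least 9 USB sticks are required, but only 8 are allowed.

No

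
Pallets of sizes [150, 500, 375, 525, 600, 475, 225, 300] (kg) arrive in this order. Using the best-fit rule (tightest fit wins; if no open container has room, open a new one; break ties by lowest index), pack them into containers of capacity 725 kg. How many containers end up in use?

  150 → container 1 (new)  [load 150/725]
  500 → container 1  [load 650/725]
  375 → container 2 (new)  [load 375/725]
  525 → container 3 (new)  [load 525/725]
  600 → container 4 (new)  [load 600/725]
  475 → container 5 (new)  [load 475/725]
  225 → container 5  [load 700/725]
  300 → container 2  [load 675/725]
5 containers opened.

5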